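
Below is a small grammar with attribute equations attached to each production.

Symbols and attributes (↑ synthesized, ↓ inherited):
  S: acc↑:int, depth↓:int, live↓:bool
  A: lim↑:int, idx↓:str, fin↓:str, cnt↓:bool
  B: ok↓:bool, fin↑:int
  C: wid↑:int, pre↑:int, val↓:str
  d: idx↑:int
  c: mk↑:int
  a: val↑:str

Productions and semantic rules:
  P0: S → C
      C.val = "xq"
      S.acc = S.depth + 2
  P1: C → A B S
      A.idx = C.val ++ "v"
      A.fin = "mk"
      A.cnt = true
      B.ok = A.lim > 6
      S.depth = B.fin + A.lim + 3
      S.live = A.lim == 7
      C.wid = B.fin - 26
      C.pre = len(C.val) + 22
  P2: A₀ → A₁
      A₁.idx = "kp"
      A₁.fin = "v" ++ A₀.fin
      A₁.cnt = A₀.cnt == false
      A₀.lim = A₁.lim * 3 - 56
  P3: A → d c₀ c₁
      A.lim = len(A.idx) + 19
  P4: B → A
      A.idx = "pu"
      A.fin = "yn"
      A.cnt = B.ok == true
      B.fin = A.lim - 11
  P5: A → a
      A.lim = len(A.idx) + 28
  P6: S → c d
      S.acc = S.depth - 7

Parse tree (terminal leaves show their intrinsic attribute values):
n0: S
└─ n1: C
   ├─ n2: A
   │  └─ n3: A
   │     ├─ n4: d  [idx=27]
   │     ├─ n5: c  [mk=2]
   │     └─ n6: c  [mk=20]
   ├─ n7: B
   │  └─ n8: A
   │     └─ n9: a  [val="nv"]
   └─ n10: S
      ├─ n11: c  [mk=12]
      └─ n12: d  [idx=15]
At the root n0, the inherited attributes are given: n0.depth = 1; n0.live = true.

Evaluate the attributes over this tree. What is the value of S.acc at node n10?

22

1. n0.depth = 1  [given at root]
2. n0.live = true  [given at root]
3. n1.val = "xq"  ["xq"]
4. n2.idx = "xqv"  [C.val ++ "v"]
5. n2.fin = "mk"  ["mk"]
6. n2.cnt = true  [true]
7. n3.idx = "kp"  ["kp"]
8. n3.fin = "vmk"  ["v" ++ A₀.fin]
9. n3.cnt = false  [A₀.cnt == false]
10. n4.idx = 27  [terminal]
11. n5.mk = 2  [terminal]
12. n6.mk = 20  [terminal]
13. n3.lim = 21  [len(A.idx) + 19]
14. n2.lim = 7  [A₁.lim * 3 - 56]
15. n7.ok = true  [A.lim > 6]
16. n8.idx = "pu"  ["pu"]
17. n8.fin = "yn"  ["yn"]
18. n8.cnt = true  [B.ok == true]
19. n9.val = "nv"  [terminal]
20. n8.lim = 30  [len(A.idx) + 28]
21. n7.fin = 19  [A.lim - 11]
22. n10.depth = 29  [B.fin + A.lim + 3]
23. n10.live = true  [A.lim == 7]
24. n11.mk = 12  [terminal]
25. n12.idx = 15  [terminal]
26. n10.acc = 22  [S.depth - 7]
27. n1.wid = -7  [B.fin - 26]
28. n1.pre = 24  [len(C.val) + 22]
29. n0.acc = 3  [S.depth + 2]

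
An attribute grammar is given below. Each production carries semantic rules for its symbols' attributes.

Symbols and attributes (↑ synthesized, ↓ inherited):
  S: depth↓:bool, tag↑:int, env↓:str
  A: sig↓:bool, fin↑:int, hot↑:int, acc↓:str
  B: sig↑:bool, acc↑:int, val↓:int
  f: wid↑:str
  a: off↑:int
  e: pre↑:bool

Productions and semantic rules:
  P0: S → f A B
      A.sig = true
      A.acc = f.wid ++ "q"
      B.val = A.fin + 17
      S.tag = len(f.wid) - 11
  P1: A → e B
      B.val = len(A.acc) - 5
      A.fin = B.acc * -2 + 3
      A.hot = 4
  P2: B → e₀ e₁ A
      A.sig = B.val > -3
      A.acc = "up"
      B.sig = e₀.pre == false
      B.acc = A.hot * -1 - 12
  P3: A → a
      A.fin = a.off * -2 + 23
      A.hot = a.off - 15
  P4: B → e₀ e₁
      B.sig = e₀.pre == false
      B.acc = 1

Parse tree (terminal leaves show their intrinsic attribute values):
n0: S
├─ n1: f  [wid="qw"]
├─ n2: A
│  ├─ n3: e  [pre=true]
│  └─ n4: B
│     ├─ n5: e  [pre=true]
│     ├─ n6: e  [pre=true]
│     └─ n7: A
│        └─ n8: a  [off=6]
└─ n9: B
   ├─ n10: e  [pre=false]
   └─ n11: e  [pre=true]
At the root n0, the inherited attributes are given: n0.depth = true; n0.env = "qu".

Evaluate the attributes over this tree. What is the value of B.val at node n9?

1. n0.depth = true  [given at root]
2. n0.env = "qu"  [given at root]
3. n1.wid = "qw"  [terminal]
4. n2.sig = true  [true]
5. n2.acc = "qwq"  [f.wid ++ "q"]
6. n3.pre = true  [terminal]
7. n4.val = -2  [len(A.acc) - 5]
8. n5.pre = true  [terminal]
9. n6.pre = true  [terminal]
10. n7.sig = true  [B.val > -3]
11. n7.acc = "up"  ["up"]
12. n8.off = 6  [terminal]
13. n7.fin = 11  [a.off * -2 + 23]
14. n7.hot = -9  [a.off - 15]
15. n4.sig = false  [e₀.pre == false]
16. n4.acc = -3  [A.hot * -1 - 12]
17. n2.fin = 9  [B.acc * -2 + 3]
18. n2.hot = 4  [4]
19. n9.val = 26  [A.fin + 17]
20. n10.pre = false  [terminal]
21. n11.pre = true  [terminal]
22. n9.sig = true  [e₀.pre == false]
23. n9.acc = 1  [1]
24. n0.tag = -9  [len(f.wid) - 11]

26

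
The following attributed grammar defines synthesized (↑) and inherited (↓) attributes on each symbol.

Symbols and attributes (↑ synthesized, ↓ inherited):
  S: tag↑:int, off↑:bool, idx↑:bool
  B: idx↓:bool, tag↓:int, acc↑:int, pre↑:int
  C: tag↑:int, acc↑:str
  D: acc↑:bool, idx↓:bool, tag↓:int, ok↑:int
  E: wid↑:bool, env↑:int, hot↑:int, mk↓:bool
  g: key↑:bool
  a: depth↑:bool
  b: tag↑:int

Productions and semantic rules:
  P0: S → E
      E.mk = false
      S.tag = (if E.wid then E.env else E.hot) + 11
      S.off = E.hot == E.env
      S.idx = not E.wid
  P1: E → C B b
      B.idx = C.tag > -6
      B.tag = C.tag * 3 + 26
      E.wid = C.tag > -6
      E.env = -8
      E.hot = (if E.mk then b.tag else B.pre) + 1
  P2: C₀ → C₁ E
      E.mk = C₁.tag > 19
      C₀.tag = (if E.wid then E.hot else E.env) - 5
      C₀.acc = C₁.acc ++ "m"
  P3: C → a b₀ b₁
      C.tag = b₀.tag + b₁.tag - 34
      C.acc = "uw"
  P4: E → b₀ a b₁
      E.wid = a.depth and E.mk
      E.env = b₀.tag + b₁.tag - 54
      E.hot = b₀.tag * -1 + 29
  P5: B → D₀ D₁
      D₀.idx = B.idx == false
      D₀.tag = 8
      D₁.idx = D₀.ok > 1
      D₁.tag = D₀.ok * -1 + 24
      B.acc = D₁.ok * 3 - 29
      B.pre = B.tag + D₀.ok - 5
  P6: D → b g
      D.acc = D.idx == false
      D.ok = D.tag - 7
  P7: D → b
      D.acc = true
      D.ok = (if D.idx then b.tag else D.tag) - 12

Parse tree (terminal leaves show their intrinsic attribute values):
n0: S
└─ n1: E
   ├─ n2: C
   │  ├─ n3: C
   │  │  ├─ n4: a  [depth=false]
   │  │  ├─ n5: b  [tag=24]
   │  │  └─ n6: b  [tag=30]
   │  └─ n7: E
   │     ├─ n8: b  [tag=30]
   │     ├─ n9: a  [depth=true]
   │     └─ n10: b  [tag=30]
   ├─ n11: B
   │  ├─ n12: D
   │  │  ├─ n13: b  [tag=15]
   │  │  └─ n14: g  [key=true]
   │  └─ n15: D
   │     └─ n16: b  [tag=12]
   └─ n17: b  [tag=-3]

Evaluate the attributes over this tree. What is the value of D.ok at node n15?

1. n1.mk = false  [false]
2. n4.depth = false  [terminal]
3. n5.tag = 24  [terminal]
4. n6.tag = 30  [terminal]
5. n3.tag = 20  [b₀.tag + b₁.tag - 34]
6. n3.acc = "uw"  ["uw"]
7. n7.mk = true  [C₁.tag > 19]
8. n8.tag = 30  [terminal]
9. n9.depth = true  [terminal]
10. n10.tag = 30  [terminal]
11. n7.wid = true  [a.depth and E.mk]
12. n7.env = 6  [b₀.tag + b₁.tag - 54]
13. n7.hot = -1  [b₀.tag * -1 + 29]
14. n2.tag = -6  [(if E.wid then E.hot else E.env) - 5]
15. n2.acc = "uwm"  [C₁.acc ++ "m"]
16. n11.idx = false  [C.tag > -6]
17. n11.tag = 8  [C.tag * 3 + 26]
18. n12.idx = true  [B.idx == false]
19. n12.tag = 8  [8]
20. n13.tag = 15  [terminal]
21. n14.key = true  [terminal]
22. n12.acc = false  [D.idx == false]
23. n12.ok = 1  [D.tag - 7]
24. n15.idx = false  [D₀.ok > 1]
25. n15.tag = 23  [D₀.ok * -1 + 24]
26. n16.tag = 12  [terminal]
27. n15.acc = true  [true]
28. n15.ok = 11  [(if D.idx then b.tag else D.tag) - 12]
29. n11.acc = 4  [D₁.ok * 3 - 29]
30. n11.pre = 4  [B.tag + D₀.ok - 5]
31. n17.tag = -3  [terminal]
32. n1.wid = false  [C.tag > -6]
33. n1.env = -8  [-8]
34. n1.hot = 5  [(if E.mk then b.tag else B.pre) + 1]
35. n0.tag = 16  [(if E.wid then E.env else E.hot) + 11]
36. n0.off = false  [E.hot == E.env]
37. n0.idx = true  [not E.wid]

11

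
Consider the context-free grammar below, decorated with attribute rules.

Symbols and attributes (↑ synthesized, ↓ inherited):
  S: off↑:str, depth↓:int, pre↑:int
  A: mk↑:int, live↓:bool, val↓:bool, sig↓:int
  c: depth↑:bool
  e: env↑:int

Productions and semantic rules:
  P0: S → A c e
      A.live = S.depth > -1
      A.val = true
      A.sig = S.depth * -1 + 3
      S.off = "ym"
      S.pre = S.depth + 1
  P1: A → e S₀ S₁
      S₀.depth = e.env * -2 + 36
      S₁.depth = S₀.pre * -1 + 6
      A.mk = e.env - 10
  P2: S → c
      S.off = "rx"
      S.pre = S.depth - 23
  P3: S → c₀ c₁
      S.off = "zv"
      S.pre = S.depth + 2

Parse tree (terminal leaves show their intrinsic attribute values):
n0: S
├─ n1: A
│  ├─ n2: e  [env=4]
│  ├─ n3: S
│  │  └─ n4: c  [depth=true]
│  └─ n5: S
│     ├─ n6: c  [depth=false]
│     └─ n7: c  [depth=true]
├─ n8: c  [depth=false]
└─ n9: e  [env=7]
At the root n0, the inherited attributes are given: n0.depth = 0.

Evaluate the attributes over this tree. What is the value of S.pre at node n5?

3

1. n0.depth = 0  [given at root]
2. n1.live = true  [S.depth > -1]
3. n1.val = true  [true]
4. n1.sig = 3  [S.depth * -1 + 3]
5. n2.env = 4  [terminal]
6. n3.depth = 28  [e.env * -2 + 36]
7. n4.depth = true  [terminal]
8. n3.off = "rx"  ["rx"]
9. n3.pre = 5  [S.depth - 23]
10. n5.depth = 1  [S₀.pre * -1 + 6]
11. n6.depth = false  [terminal]
12. n7.depth = true  [terminal]
13. n5.off = "zv"  ["zv"]
14. n5.pre = 3  [S.depth + 2]
15. n1.mk = -6  [e.env - 10]
16. n8.depth = false  [terminal]
17. n9.env = 7  [terminal]
18. n0.off = "ym"  ["ym"]
19. n0.pre = 1  [S.depth + 1]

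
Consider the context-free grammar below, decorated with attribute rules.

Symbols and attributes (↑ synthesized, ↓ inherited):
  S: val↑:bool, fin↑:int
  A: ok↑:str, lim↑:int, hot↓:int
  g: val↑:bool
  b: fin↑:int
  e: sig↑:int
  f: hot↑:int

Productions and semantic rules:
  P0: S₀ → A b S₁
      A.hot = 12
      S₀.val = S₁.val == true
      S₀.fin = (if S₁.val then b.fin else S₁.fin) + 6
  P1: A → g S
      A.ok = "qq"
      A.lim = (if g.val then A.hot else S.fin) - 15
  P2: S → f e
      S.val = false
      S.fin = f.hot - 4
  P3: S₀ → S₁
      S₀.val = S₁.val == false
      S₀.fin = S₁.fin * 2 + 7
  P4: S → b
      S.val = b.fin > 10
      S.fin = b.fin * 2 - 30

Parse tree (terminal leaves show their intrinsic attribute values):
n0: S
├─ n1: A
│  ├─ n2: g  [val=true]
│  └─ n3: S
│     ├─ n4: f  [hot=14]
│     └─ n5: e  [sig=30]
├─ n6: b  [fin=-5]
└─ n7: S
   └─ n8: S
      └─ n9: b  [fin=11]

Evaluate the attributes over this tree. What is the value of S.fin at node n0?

-3

1. n1.hot = 12  [12]
2. n2.val = true  [terminal]
3. n4.hot = 14  [terminal]
4. n5.sig = 30  [terminal]
5. n3.val = false  [false]
6. n3.fin = 10  [f.hot - 4]
7. n1.ok = "qq"  ["qq"]
8. n1.lim = -3  [(if g.val then A.hot else S.fin) - 15]
9. n6.fin = -5  [terminal]
10. n9.fin = 11  [terminal]
11. n8.val = true  [b.fin > 10]
12. n8.fin = -8  [b.fin * 2 - 30]
13. n7.val = false  [S₁.val == false]
14. n7.fin = -9  [S₁.fin * 2 + 7]
15. n0.val = false  [S₁.val == true]
16. n0.fin = -3  [(if S₁.val then b.fin else S₁.fin) + 6]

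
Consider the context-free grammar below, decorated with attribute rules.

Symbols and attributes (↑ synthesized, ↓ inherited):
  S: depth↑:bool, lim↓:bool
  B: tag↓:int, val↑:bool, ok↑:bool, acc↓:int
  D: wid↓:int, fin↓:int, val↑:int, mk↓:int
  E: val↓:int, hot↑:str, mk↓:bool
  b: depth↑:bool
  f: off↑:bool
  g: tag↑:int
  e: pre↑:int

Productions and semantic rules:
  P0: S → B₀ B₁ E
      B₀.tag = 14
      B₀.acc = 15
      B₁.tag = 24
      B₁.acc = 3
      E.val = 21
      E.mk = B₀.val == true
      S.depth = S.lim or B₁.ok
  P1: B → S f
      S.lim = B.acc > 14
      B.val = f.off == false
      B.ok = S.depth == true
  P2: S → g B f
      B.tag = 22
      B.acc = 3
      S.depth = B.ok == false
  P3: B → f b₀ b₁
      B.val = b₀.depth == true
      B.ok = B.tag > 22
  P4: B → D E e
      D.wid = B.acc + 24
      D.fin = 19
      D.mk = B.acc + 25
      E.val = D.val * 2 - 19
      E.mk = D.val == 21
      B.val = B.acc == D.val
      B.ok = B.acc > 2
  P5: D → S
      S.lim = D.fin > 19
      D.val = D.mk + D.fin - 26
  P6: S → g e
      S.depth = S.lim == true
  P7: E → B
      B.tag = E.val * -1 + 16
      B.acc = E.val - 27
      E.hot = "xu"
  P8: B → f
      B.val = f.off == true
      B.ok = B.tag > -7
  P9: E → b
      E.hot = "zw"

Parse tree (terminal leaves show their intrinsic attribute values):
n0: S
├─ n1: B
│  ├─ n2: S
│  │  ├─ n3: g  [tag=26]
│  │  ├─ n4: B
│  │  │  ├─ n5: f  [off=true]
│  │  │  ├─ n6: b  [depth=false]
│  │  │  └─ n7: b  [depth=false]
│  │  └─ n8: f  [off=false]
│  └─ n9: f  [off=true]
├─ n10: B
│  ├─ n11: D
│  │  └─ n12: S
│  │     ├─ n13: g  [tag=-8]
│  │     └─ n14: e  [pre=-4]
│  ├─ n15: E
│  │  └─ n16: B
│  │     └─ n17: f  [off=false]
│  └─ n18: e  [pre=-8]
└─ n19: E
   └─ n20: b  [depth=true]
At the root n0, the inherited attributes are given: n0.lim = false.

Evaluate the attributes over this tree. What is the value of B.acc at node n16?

1. n0.lim = false  [given at root]
2. n1.tag = 14  [14]
3. n1.acc = 15  [15]
4. n2.lim = true  [B.acc > 14]
5. n3.tag = 26  [terminal]
6. n4.tag = 22  [22]
7. n4.acc = 3  [3]
8. n5.off = true  [terminal]
9. n6.depth = false  [terminal]
10. n7.depth = false  [terminal]
11. n4.val = false  [b₀.depth == true]
12. n4.ok = false  [B.tag > 22]
13. n8.off = false  [terminal]
14. n2.depth = true  [B.ok == false]
15. n9.off = true  [terminal]
16. n1.val = false  [f.off == false]
17. n1.ok = true  [S.depth == true]
18. n10.tag = 24  [24]
19. n10.acc = 3  [3]
20. n11.wid = 27  [B.acc + 24]
21. n11.fin = 19  [19]
22. n11.mk = 28  [B.acc + 25]
23. n12.lim = false  [D.fin > 19]
24. n13.tag = -8  [terminal]
25. n14.pre = -4  [terminal]
26. n12.depth = false  [S.lim == true]
27. n11.val = 21  [D.mk + D.fin - 26]
28. n15.val = 23  [D.val * 2 - 19]
29. n15.mk = true  [D.val == 21]
30. n16.tag = -7  [E.val * -1 + 16]
31. n16.acc = -4  [E.val - 27]
32. n17.off = false  [terminal]
33. n16.val = false  [f.off == true]
34. n16.ok = false  [B.tag > -7]
35. n15.hot = "xu"  ["xu"]
36. n18.pre = -8  [terminal]
37. n10.val = false  [B.acc == D.val]
38. n10.ok = true  [B.acc > 2]
39. n19.val = 21  [21]
40. n19.mk = false  [B₀.val == true]
41. n20.depth = true  [terminal]
42. n19.hot = "zw"  ["zw"]
43. n0.depth = true  [S.lim or B₁.ok]

-4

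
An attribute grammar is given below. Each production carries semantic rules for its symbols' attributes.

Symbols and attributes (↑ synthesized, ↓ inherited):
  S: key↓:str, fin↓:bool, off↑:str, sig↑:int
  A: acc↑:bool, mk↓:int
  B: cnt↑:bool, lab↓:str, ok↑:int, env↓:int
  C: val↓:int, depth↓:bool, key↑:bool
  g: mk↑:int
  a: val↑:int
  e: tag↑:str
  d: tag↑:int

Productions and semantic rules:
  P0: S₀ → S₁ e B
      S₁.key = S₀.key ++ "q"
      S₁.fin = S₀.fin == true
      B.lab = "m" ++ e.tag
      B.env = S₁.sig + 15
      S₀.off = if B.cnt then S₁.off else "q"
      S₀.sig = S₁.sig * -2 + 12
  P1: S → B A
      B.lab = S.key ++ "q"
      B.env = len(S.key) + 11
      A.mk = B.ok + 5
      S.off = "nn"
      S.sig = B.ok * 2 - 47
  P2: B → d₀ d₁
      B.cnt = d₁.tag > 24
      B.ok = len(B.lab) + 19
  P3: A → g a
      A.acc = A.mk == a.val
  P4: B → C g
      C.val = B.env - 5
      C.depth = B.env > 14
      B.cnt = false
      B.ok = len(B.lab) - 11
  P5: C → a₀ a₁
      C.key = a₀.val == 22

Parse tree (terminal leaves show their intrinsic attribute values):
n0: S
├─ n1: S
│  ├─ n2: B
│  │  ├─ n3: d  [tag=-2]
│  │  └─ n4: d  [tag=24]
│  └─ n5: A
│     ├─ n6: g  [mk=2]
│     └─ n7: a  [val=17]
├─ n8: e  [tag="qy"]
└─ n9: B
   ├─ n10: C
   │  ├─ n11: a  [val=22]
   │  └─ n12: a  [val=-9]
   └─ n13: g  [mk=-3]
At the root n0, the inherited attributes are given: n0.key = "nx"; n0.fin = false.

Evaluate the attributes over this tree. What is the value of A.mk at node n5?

1. n0.key = "nx"  [given at root]
2. n0.fin = false  [given at root]
3. n1.key = "nxq"  [S₀.key ++ "q"]
4. n1.fin = false  [S₀.fin == true]
5. n2.lab = "nxqq"  [S.key ++ "q"]
6. n2.env = 14  [len(S.key) + 11]
7. n3.tag = -2  [terminal]
8. n4.tag = 24  [terminal]
9. n2.cnt = false  [d₁.tag > 24]
10. n2.ok = 23  [len(B.lab) + 19]
11. n5.mk = 28  [B.ok + 5]
12. n6.mk = 2  [terminal]
13. n7.val = 17  [terminal]
14. n5.acc = false  [A.mk == a.val]
15. n1.off = "nn"  ["nn"]
16. n1.sig = -1  [B.ok * 2 - 47]
17. n8.tag = "qy"  [terminal]
18. n9.lab = "mqy"  ["m" ++ e.tag]
19. n9.env = 14  [S₁.sig + 15]
20. n10.val = 9  [B.env - 5]
21. n10.depth = false  [B.env > 14]
22. n11.val = 22  [terminal]
23. n12.val = -9  [terminal]
24. n10.key = true  [a₀.val == 22]
25. n13.mk = -3  [terminal]
26. n9.cnt = false  [false]
27. n9.ok = -8  [len(B.lab) - 11]
28. n0.off = "q"  [if B.cnt then S₁.off else "q"]
29. n0.sig = 14  [S₁.sig * -2 + 12]

28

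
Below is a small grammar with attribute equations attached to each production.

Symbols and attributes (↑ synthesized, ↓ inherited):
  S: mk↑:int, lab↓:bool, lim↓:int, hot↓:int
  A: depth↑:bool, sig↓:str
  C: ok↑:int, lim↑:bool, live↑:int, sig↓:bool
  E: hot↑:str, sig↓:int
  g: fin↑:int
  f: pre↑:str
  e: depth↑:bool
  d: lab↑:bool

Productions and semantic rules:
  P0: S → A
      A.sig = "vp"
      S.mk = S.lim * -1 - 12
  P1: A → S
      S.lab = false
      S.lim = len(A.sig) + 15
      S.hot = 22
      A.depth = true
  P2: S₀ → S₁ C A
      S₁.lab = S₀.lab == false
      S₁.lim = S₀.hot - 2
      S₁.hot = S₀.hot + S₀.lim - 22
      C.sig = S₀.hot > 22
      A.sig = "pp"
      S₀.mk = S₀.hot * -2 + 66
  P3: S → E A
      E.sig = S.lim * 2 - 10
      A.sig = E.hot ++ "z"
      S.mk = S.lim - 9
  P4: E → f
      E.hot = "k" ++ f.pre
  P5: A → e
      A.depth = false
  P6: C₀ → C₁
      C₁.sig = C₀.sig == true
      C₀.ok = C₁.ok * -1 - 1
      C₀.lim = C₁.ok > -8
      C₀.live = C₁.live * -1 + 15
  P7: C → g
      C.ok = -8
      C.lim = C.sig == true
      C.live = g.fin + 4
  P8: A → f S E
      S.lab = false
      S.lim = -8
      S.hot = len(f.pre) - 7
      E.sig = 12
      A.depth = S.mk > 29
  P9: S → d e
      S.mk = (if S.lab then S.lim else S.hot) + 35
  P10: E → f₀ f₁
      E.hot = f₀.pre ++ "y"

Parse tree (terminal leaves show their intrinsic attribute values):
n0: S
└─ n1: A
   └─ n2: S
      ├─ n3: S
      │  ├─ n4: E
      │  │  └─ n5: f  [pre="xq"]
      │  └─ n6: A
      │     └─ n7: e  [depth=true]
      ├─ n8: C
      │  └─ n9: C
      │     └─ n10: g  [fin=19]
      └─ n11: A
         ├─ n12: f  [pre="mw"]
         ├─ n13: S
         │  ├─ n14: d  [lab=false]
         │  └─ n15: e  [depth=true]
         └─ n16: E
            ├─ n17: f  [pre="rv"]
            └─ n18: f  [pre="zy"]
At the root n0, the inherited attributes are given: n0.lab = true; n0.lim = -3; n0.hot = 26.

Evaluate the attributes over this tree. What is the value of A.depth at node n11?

1. n0.lab = true  [given at root]
2. n0.lim = -3  [given at root]
3. n0.hot = 26  [given at root]
4. n1.sig = "vp"  ["vp"]
5. n2.lab = false  [false]
6. n2.lim = 17  [len(A.sig) + 15]
7. n2.hot = 22  [22]
8. n3.lab = true  [S₀.lab == false]
9. n3.lim = 20  [S₀.hot - 2]
10. n3.hot = 17  [S₀.hot + S₀.lim - 22]
11. n4.sig = 30  [S.lim * 2 - 10]
12. n5.pre = "xq"  [terminal]
13. n4.hot = "kxq"  ["k" ++ f.pre]
14. n6.sig = "kxqz"  [E.hot ++ "z"]
15. n7.depth = true  [terminal]
16. n6.depth = false  [false]
17. n3.mk = 11  [S.lim - 9]
18. n8.sig = false  [S₀.hot > 22]
19. n9.sig = false  [C₀.sig == true]
20. n10.fin = 19  [terminal]
21. n9.ok = -8  [-8]
22. n9.lim = false  [C.sig == true]
23. n9.live = 23  [g.fin + 4]
24. n8.ok = 7  [C₁.ok * -1 - 1]
25. n8.lim = false  [C₁.ok > -8]
26. n8.live = -8  [C₁.live * -1 + 15]
27. n11.sig = "pp"  ["pp"]
28. n12.pre = "mw"  [terminal]
29. n13.lab = false  [false]
30. n13.lim = -8  [-8]
31. n13.hot = -5  [len(f.pre) - 7]
32. n14.lab = false  [terminal]
33. n15.depth = true  [terminal]
34. n13.mk = 30  [(if S.lab then S.lim else S.hot) + 35]
35. n16.sig = 12  [12]
36. n17.pre = "rv"  [terminal]
37. n18.pre = "zy"  [terminal]
38. n16.hot = "rvy"  [f₀.pre ++ "y"]
39. n11.depth = true  [S.mk > 29]
40. n2.mk = 22  [S₀.hot * -2 + 66]
41. n1.depth = true  [true]
42. n0.mk = -9  [S.lim * -1 - 12]

true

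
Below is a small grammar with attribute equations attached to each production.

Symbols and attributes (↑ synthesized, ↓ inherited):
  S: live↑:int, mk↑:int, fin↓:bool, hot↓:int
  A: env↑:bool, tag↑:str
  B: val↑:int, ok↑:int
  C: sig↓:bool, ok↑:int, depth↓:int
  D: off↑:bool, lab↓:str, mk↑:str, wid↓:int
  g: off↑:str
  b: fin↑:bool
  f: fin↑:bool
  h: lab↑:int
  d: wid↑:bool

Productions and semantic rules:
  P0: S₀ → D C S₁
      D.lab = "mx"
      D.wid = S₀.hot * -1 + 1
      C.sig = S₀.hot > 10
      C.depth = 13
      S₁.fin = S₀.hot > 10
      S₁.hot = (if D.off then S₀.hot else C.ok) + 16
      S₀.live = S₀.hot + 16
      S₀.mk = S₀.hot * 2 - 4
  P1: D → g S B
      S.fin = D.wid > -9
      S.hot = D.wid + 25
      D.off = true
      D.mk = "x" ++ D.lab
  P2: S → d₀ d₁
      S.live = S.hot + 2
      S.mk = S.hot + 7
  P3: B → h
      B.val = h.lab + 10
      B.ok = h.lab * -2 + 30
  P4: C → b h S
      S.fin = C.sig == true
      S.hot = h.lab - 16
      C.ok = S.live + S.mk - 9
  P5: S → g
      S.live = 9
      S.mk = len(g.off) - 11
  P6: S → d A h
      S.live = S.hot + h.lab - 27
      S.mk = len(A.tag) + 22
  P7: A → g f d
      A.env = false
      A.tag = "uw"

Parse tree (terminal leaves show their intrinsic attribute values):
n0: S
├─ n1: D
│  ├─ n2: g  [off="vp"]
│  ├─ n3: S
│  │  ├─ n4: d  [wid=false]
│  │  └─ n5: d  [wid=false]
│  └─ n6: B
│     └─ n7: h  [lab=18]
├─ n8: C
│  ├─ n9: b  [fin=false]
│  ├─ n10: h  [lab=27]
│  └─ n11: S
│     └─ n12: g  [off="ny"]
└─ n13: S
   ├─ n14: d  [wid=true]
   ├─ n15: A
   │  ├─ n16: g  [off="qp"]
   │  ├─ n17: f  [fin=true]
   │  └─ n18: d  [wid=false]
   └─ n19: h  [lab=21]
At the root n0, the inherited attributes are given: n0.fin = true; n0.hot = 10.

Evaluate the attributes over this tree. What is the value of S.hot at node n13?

1. n0.fin = true  [given at root]
2. n0.hot = 10  [given at root]
3. n1.lab = "mx"  ["mx"]
4. n1.wid = -9  [S₀.hot * -1 + 1]
5. n2.off = "vp"  [terminal]
6. n3.fin = false  [D.wid > -9]
7. n3.hot = 16  [D.wid + 25]
8. n4.wid = false  [terminal]
9. n5.wid = false  [terminal]
10. n3.live = 18  [S.hot + 2]
11. n3.mk = 23  [S.hot + 7]
12. n7.lab = 18  [terminal]
13. n6.val = 28  [h.lab + 10]
14. n6.ok = -6  [h.lab * -2 + 30]
15. n1.off = true  [true]
16. n1.mk = "xmx"  ["x" ++ D.lab]
17. n8.sig = false  [S₀.hot > 10]
18. n8.depth = 13  [13]
19. n9.fin = false  [terminal]
20. n10.lab = 27  [terminal]
21. n11.fin = false  [C.sig == true]
22. n11.hot = 11  [h.lab - 16]
23. n12.off = "ny"  [terminal]
24. n11.live = 9  [9]
25. n11.mk = -9  [len(g.off) - 11]
26. n8.ok = -9  [S.live + S.mk - 9]
27. n13.fin = false  [S₀.hot > 10]
28. n13.hot = 26  [(if D.off then S₀.hot else C.ok) + 16]
29. n14.wid = true  [terminal]
30. n16.off = "qp"  [terminal]
31. n17.fin = true  [terminal]
32. n18.wid = false  [terminal]
33. n15.env = false  [false]
34. n15.tag = "uw"  ["uw"]
35. n19.lab = 21  [terminal]
36. n13.live = 20  [S.hot + h.lab - 27]
37. n13.mk = 24  [len(A.tag) + 22]
38. n0.live = 26  [S₀.hot + 16]
39. n0.mk = 16  [S₀.hot * 2 - 4]

26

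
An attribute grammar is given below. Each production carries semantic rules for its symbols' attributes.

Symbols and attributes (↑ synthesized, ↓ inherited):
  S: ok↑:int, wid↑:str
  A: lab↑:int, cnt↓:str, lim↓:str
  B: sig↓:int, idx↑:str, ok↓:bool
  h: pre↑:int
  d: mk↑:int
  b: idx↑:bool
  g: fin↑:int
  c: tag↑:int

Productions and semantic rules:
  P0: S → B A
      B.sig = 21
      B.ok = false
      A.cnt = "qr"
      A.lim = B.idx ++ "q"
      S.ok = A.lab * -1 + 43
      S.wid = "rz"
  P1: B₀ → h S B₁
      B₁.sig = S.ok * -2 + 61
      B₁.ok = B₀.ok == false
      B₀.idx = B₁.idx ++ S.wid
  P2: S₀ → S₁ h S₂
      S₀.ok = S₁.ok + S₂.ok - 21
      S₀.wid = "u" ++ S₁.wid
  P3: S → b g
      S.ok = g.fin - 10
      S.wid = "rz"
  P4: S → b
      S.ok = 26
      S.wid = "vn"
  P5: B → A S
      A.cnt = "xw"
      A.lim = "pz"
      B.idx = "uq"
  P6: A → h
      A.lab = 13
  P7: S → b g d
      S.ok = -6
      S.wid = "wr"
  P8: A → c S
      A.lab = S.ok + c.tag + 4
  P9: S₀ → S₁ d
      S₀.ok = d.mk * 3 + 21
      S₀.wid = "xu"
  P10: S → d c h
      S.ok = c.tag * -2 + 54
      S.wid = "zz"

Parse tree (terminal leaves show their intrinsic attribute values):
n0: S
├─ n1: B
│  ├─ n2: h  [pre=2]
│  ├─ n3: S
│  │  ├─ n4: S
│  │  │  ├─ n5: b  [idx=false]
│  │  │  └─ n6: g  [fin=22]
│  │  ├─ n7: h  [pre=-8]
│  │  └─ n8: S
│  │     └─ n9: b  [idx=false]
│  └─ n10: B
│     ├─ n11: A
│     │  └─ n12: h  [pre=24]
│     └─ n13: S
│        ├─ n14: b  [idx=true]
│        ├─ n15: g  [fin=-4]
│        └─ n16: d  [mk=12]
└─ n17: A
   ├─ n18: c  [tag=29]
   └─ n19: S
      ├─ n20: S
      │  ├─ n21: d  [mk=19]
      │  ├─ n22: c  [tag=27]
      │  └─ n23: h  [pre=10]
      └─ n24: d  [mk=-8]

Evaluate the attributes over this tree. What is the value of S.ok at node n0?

1. n1.sig = 21  [21]
2. n1.ok = false  [false]
3. n2.pre = 2  [terminal]
4. n5.idx = false  [terminal]
5. n6.fin = 22  [terminal]
6. n4.ok = 12  [g.fin - 10]
7. n4.wid = "rz"  ["rz"]
8. n7.pre = -8  [terminal]
9. n9.idx = false  [terminal]
10. n8.ok = 26  [26]
11. n8.wid = "vn"  ["vn"]
12. n3.ok = 17  [S₁.ok + S₂.ok - 21]
13. n3.wid = "urz"  ["u" ++ S₁.wid]
14. n10.sig = 27  [S.ok * -2 + 61]
15. n10.ok = true  [B₀.ok == false]
16. n11.cnt = "xw"  ["xw"]
17. n11.lim = "pz"  ["pz"]
18. n12.pre = 24  [terminal]
19. n11.lab = 13  [13]
20. n14.idx = true  [terminal]
21. n15.fin = -4  [terminal]
22. n16.mk = 12  [terminal]
23. n13.ok = -6  [-6]
24. n13.wid = "wr"  ["wr"]
25. n10.idx = "uq"  ["uq"]
26. n1.idx = "uqurz"  [B₁.idx ++ S.wid]
27. n17.cnt = "qr"  ["qr"]
28. n17.lim = "uqurzq"  [B.idx ++ "q"]
29. n18.tag = 29  [terminal]
30. n21.mk = 19  [terminal]
31. n22.tag = 27  [terminal]
32. n23.pre = 10  [terminal]
33. n20.ok = 0  [c.tag * -2 + 54]
34. n20.wid = "zz"  ["zz"]
35. n24.mk = -8  [terminal]
36. n19.ok = -3  [d.mk * 3 + 21]
37. n19.wid = "xu"  ["xu"]
38. n17.lab = 30  [S.ok + c.tag + 4]
39. n0.ok = 13  [A.lab * -1 + 43]
40. n0.wid = "rz"  ["rz"]

13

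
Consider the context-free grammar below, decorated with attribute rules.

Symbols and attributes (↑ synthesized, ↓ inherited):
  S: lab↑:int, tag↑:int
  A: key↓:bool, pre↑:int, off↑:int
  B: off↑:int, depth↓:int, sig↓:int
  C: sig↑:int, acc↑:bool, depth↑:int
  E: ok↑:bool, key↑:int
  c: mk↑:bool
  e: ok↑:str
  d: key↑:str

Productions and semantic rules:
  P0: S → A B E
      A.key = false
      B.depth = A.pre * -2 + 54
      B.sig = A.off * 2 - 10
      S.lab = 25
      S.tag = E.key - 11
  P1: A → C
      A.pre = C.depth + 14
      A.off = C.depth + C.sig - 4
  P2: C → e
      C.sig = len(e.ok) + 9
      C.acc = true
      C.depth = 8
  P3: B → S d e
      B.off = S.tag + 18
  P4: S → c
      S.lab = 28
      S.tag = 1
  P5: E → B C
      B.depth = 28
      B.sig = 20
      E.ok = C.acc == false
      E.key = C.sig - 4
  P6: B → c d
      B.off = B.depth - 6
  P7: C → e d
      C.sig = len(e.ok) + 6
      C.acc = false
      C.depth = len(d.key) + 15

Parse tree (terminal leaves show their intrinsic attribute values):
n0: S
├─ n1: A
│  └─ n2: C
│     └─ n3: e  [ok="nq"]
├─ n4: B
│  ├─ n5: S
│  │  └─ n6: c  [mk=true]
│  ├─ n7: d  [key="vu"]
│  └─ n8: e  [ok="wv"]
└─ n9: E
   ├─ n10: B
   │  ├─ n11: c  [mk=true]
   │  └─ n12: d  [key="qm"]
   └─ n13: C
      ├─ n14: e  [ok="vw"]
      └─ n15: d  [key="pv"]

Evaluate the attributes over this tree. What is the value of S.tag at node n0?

1. n1.key = false  [false]
2. n3.ok = "nq"  [terminal]
3. n2.sig = 11  [len(e.ok) + 9]
4. n2.acc = true  [true]
5. n2.depth = 8  [8]
6. n1.pre = 22  [C.depth + 14]
7. n1.off = 15  [C.depth + C.sig - 4]
8. n4.depth = 10  [A.pre * -2 + 54]
9. n4.sig = 20  [A.off * 2 - 10]
10. n6.mk = true  [terminal]
11. n5.lab = 28  [28]
12. n5.tag = 1  [1]
13. n7.key = "vu"  [terminal]
14. n8.ok = "wv"  [terminal]
15. n4.off = 19  [S.tag + 18]
16. n10.depth = 28  [28]
17. n10.sig = 20  [20]
18. n11.mk = true  [terminal]
19. n12.key = "qm"  [terminal]
20. n10.off = 22  [B.depth - 6]
21. n14.ok = "vw"  [terminal]
22. n15.key = "pv"  [terminal]
23. n13.sig = 8  [len(e.ok) + 6]
24. n13.acc = false  [false]
25. n13.depth = 17  [len(d.key) + 15]
26. n9.ok = true  [C.acc == false]
27. n9.key = 4  [C.sig - 4]
28. n0.lab = 25  [25]
29. n0.tag = -7  [E.key - 11]

-7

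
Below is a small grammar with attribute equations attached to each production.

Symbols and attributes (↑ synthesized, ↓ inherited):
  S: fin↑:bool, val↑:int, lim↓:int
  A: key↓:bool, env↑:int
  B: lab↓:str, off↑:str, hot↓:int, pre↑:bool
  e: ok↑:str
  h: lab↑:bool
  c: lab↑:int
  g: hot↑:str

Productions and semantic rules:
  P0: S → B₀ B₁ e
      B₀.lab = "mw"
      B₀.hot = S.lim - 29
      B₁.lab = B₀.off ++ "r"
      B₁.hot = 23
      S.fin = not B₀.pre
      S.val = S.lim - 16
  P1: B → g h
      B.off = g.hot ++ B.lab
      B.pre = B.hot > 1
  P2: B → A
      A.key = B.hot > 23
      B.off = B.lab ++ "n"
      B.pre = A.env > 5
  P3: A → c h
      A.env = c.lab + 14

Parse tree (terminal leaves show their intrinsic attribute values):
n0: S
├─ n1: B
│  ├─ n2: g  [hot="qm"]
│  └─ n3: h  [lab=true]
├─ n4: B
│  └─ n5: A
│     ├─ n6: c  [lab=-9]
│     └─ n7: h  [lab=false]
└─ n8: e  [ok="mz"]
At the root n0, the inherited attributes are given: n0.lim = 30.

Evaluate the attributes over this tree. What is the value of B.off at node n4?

"qmmwrn"

1. n0.lim = 30  [given at root]
2. n1.lab = "mw"  ["mw"]
3. n1.hot = 1  [S.lim - 29]
4. n2.hot = "qm"  [terminal]
5. n3.lab = true  [terminal]
6. n1.off = "qmmw"  [g.hot ++ B.lab]
7. n1.pre = false  [B.hot > 1]
8. n4.lab = "qmmwr"  [B₀.off ++ "r"]
9. n4.hot = 23  [23]
10. n5.key = false  [B.hot > 23]
11. n6.lab = -9  [terminal]
12. n7.lab = false  [terminal]
13. n5.env = 5  [c.lab + 14]
14. n4.off = "qmmwrn"  [B.lab ++ "n"]
15. n4.pre = false  [A.env > 5]
16. n8.ok = "mz"  [terminal]
17. n0.fin = true  [not B₀.pre]
18. n0.val = 14  [S.lim - 16]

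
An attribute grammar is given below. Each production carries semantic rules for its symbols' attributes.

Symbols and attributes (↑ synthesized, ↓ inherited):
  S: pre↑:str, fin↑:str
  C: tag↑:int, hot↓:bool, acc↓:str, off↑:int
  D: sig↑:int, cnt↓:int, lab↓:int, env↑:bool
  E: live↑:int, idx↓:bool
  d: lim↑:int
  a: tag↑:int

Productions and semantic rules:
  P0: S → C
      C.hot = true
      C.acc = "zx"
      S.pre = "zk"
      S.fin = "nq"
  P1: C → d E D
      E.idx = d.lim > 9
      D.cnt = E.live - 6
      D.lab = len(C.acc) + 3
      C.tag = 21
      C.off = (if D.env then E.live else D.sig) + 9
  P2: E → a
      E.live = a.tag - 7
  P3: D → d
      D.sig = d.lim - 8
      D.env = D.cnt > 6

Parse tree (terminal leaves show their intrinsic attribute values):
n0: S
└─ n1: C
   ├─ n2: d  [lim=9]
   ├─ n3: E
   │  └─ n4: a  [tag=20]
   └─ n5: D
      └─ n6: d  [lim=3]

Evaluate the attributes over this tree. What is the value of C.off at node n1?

1. n1.hot = true  [true]
2. n1.acc = "zx"  ["zx"]
3. n2.lim = 9  [terminal]
4. n3.idx = false  [d.lim > 9]
5. n4.tag = 20  [terminal]
6. n3.live = 13  [a.tag - 7]
7. n5.cnt = 7  [E.live - 6]
8. n5.lab = 5  [len(C.acc) + 3]
9. n6.lim = 3  [terminal]
10. n5.sig = -5  [d.lim - 8]
11. n5.env = true  [D.cnt > 6]
12. n1.tag = 21  [21]
13. n1.off = 22  [(if D.env then E.live else D.sig) + 9]
14. n0.pre = "zk"  ["zk"]
15. n0.fin = "nq"  ["nq"]

22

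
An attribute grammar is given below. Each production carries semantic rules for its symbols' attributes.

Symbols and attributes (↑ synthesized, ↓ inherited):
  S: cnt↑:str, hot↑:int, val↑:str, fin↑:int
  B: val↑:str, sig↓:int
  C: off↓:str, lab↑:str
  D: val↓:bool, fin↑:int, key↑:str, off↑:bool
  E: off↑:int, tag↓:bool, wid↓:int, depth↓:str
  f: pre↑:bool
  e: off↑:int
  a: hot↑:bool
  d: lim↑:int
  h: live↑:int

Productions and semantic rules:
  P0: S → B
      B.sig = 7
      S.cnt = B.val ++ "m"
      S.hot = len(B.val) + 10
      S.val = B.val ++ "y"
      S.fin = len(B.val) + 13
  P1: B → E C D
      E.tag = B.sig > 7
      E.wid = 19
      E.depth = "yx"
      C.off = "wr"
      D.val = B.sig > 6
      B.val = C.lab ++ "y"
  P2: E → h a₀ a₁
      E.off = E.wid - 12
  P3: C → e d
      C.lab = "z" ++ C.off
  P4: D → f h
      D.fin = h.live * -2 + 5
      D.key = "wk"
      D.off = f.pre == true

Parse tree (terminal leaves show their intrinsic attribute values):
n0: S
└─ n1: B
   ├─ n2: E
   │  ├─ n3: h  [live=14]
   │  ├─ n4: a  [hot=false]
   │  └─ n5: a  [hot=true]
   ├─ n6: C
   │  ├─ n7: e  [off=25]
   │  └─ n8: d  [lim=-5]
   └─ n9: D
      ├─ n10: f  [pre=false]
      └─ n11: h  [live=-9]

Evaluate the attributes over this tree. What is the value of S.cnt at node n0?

"zwrym"

1. n1.sig = 7  [7]
2. n2.tag = false  [B.sig > 7]
3. n2.wid = 19  [19]
4. n2.depth = "yx"  ["yx"]
5. n3.live = 14  [terminal]
6. n4.hot = false  [terminal]
7. n5.hot = true  [terminal]
8. n2.off = 7  [E.wid - 12]
9. n6.off = "wr"  ["wr"]
10. n7.off = 25  [terminal]
11. n8.lim = -5  [terminal]
12. n6.lab = "zwr"  ["z" ++ C.off]
13. n9.val = true  [B.sig > 6]
14. n10.pre = false  [terminal]
15. n11.live = -9  [terminal]
16. n9.fin = 23  [h.live * -2 + 5]
17. n9.key = "wk"  ["wk"]
18. n9.off = false  [f.pre == true]
19. n1.val = "zwry"  [C.lab ++ "y"]
20. n0.cnt = "zwrym"  [B.val ++ "m"]
21. n0.hot = 14  [len(B.val) + 10]
22. n0.val = "zwryy"  [B.val ++ "y"]
23. n0.fin = 17  [len(B.val) + 13]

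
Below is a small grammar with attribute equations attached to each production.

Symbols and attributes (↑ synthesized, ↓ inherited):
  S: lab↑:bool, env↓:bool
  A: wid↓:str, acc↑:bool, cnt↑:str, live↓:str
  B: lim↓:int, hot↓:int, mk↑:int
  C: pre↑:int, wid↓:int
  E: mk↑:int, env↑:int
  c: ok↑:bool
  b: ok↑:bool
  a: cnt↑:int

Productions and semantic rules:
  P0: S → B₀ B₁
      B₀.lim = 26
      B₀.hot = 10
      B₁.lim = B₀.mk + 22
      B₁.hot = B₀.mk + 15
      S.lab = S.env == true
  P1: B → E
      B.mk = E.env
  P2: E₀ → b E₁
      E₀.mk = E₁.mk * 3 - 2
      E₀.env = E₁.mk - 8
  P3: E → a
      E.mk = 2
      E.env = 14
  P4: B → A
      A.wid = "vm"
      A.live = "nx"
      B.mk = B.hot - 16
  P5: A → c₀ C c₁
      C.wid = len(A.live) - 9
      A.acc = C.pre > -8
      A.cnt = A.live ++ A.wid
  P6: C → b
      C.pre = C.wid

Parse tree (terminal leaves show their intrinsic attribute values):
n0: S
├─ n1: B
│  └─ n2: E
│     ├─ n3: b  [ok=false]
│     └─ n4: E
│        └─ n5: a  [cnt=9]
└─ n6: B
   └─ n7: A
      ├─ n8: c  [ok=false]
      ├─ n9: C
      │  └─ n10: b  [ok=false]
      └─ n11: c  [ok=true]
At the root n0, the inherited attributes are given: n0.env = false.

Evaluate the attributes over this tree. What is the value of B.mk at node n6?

1. n0.env = false  [given at root]
2. n1.lim = 26  [26]
3. n1.hot = 10  [10]
4. n3.ok = false  [terminal]
5. n5.cnt = 9  [terminal]
6. n4.mk = 2  [2]
7. n4.env = 14  [14]
8. n2.mk = 4  [E₁.mk * 3 - 2]
9. n2.env = -6  [E₁.mk - 8]
10. n1.mk = -6  [E.env]
11. n6.lim = 16  [B₀.mk + 22]
12. n6.hot = 9  [B₀.mk + 15]
13. n7.wid = "vm"  ["vm"]
14. n7.live = "nx"  ["nx"]
15. n8.ok = false  [terminal]
16. n9.wid = -7  [len(A.live) - 9]
17. n10.ok = false  [terminal]
18. n9.pre = -7  [C.wid]
19. n11.ok = true  [terminal]
20. n7.acc = true  [C.pre > -8]
21. n7.cnt = "nxvm"  [A.live ++ A.wid]
22. n6.mk = -7  [B.hot - 16]
23. n0.lab = false  [S.env == true]

-7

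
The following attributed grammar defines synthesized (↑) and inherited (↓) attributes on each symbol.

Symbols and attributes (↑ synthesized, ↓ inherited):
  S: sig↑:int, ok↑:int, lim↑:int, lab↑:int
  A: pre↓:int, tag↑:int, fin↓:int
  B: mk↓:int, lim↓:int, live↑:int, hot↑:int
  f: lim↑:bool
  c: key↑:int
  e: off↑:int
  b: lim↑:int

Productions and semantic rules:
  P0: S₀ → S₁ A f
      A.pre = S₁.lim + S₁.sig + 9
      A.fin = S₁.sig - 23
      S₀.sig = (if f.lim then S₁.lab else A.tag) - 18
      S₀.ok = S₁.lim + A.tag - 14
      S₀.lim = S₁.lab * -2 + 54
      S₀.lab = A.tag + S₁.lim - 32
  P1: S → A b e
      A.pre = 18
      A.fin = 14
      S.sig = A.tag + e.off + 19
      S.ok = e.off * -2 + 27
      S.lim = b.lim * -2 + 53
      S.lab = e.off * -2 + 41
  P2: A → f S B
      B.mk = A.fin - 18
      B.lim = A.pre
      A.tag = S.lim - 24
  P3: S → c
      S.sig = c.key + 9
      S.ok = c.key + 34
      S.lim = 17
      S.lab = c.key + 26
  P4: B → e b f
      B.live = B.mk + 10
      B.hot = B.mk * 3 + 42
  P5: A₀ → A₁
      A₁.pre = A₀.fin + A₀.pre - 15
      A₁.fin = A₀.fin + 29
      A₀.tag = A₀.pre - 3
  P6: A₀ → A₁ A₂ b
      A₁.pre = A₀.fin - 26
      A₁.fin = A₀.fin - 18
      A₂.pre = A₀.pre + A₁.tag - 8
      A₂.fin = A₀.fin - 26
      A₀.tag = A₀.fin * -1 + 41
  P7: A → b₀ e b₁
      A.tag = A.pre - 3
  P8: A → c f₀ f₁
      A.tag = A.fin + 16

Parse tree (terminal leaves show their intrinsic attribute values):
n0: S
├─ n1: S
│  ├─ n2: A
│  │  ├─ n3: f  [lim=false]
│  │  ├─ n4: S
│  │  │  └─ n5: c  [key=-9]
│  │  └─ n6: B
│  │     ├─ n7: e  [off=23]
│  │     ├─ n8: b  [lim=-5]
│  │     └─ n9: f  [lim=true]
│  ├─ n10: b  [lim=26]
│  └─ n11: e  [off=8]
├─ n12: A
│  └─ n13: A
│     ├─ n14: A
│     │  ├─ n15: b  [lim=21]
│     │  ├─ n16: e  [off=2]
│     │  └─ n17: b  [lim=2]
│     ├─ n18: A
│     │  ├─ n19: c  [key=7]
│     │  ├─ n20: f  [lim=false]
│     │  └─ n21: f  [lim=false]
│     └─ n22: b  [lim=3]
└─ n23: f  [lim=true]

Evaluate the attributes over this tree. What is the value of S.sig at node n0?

7

1. n2.pre = 18  [18]
2. n2.fin = 14  [14]
3. n3.lim = false  [terminal]
4. n5.key = -9  [terminal]
5. n4.sig = 0  [c.key + 9]
6. n4.ok = 25  [c.key + 34]
7. n4.lim = 17  [17]
8. n4.lab = 17  [c.key + 26]
9. n6.mk = -4  [A.fin - 18]
10. n6.lim = 18  [A.pre]
11. n7.off = 23  [terminal]
12. n8.lim = -5  [terminal]
13. n9.lim = true  [terminal]
14. n6.live = 6  [B.mk + 10]
15. n6.hot = 30  [B.mk * 3 + 42]
16. n2.tag = -7  [S.lim - 24]
17. n10.lim = 26  [terminal]
18. n11.off = 8  [terminal]
19. n1.sig = 20  [A.tag + e.off + 19]
20. n1.ok = 11  [e.off * -2 + 27]
21. n1.lim = 1  [b.lim * -2 + 53]
22. n1.lab = 25  [e.off * -2 + 41]
23. n12.pre = 30  [S₁.lim + S₁.sig + 9]
24. n12.fin = -3  [S₁.sig - 23]
25. n13.pre = 12  [A₀.fin + A₀.pre - 15]
26. n13.fin = 26  [A₀.fin + 29]
27. n14.pre = 0  [A₀.fin - 26]
28. n14.fin = 8  [A₀.fin - 18]
29. n15.lim = 21  [terminal]
30. n16.off = 2  [terminal]
31. n17.lim = 2  [terminal]
32. n14.tag = -3  [A.pre - 3]
33. n18.pre = 1  [A₀.pre + A₁.tag - 8]
34. n18.fin = 0  [A₀.fin - 26]
35. n19.key = 7  [terminal]
36. n20.lim = false  [terminal]
37. n21.lim = false  [terminal]
38. n18.tag = 16  [A.fin + 16]
39. n22.lim = 3  [terminal]
40. n13.tag = 15  [A₀.fin * -1 + 41]
41. n12.tag = 27  [A₀.pre - 3]
42. n23.lim = true  [terminal]
43. n0.sig = 7  [(if f.lim then S₁.lab else A.tag) - 18]
44. n0.ok = 14  [S₁.lim + A.tag - 14]
45. n0.lim = 4  [S₁.lab * -2 + 54]
46. n0.lab = -4  [A.tag + S₁.lim - 32]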